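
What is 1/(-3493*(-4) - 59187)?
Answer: -1/45215 ≈ -2.2117e-5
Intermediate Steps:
1/(-3493*(-4) - 59187) = 1/(13972 - 59187) = 1/(-45215) = -1/45215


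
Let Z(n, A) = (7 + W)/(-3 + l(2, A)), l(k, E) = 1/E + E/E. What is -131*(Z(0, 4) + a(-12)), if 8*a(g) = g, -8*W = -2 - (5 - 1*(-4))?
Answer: 5764/7 ≈ 823.43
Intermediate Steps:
W = 11/8 (W = -(-2 - (5 - 1*(-4)))/8 = -(-2 - (5 + 4))/8 = -(-2 - 1*9)/8 = -(-2 - 9)/8 = -⅛*(-11) = 11/8 ≈ 1.3750)
l(k, E) = 1 + 1/E (l(k, E) = 1/E + 1 = 1 + 1/E)
a(g) = g/8
Z(n, A) = 67/(8*(-3 + (1 + A)/A)) (Z(n, A) = (7 + 11/8)/(-3 + (1 + A)/A) = 67/(8*(-3 + (1 + A)/A)))
-131*(Z(0, 4) + a(-12)) = -131*(-67*4/(-8 + 16*4) + (⅛)*(-12)) = -131*(-67*4/(-8 + 64) - 3/2) = -131*(-67*4/56 - 3/2) = -131*(-67*4*1/56 - 3/2) = -131*(-67/14 - 3/2) = -131*(-44/7) = 5764/7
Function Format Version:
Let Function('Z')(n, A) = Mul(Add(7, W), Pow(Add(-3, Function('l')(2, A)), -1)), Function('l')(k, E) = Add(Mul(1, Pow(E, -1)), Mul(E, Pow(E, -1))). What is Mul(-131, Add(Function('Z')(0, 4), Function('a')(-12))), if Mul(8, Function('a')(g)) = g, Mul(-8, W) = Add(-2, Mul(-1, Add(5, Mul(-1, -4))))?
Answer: Rational(5764, 7) ≈ 823.43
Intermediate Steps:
W = Rational(11, 8) (W = Mul(Rational(-1, 8), Add(-2, Mul(-1, Add(5, Mul(-1, -4))))) = Mul(Rational(-1, 8), Add(-2, Mul(-1, Add(5, 4)))) = Mul(Rational(-1, 8), Add(-2, Mul(-1, 9))) = Mul(Rational(-1, 8), Add(-2, -9)) = Mul(Rational(-1, 8), -11) = Rational(11, 8) ≈ 1.3750)
Function('l')(k, E) = Add(1, Pow(E, -1)) (Function('l')(k, E) = Add(Pow(E, -1), 1) = Add(1, Pow(E, -1)))
Function('a')(g) = Mul(Rational(1, 8), g)
Function('Z')(n, A) = Mul(Rational(67, 8), Pow(Add(-3, Mul(Pow(A, -1), Add(1, A))), -1)) (Function('Z')(n, A) = Mul(Add(7, Rational(11, 8)), Pow(Add(-3, Mul(Pow(A, -1), Add(1, A))), -1)) = Mul(Rational(67, 8), Pow(Add(-3, Mul(Pow(A, -1), Add(1, A))), -1)))
Mul(-131, Add(Function('Z')(0, 4), Function('a')(-12))) = Mul(-131, Add(Mul(-67, 4, Pow(Add(-8, Mul(16, 4)), -1)), Mul(Rational(1, 8), -12))) = Mul(-131, Add(Mul(-67, 4, Pow(Add(-8, 64), -1)), Rational(-3, 2))) = Mul(-131, Add(Mul(-67, 4, Pow(56, -1)), Rational(-3, 2))) = Mul(-131, Add(Mul(-67, 4, Rational(1, 56)), Rational(-3, 2))) = Mul(-131, Add(Rational(-67, 14), Rational(-3, 2))) = Mul(-131, Rational(-44, 7)) = Rational(5764, 7)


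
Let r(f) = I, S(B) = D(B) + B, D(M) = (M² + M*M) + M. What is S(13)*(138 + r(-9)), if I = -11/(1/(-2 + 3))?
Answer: 46228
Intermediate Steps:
D(M) = M + 2*M² (D(M) = (M² + M²) + M = 2*M² + M = M + 2*M²)
S(B) = B + B*(1 + 2*B) (S(B) = B*(1 + 2*B) + B = B + B*(1 + 2*B))
I = -11 (I = -11/(1/1) = -11/1 = -11*1 = -11)
r(f) = -11
S(13)*(138 + r(-9)) = (2*13*(1 + 13))*(138 - 11) = (2*13*14)*127 = 364*127 = 46228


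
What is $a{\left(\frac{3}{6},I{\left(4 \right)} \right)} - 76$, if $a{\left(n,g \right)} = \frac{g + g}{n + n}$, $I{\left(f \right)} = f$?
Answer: $-68$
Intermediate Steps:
$a{\left(n,g \right)} = \frac{g}{n}$ ($a{\left(n,g \right)} = \frac{2 g}{2 n} = 2 g \frac{1}{2 n} = \frac{g}{n}$)
$a{\left(\frac{3}{6},I{\left(4 \right)} \right)} - 76 = \frac{4}{3 \cdot \frac{1}{6}} - 76 = 4 \frac{1}{\frac{1}{2}} - 76 = 4 \cdot 2 - 76 = 8 - 76 = -68$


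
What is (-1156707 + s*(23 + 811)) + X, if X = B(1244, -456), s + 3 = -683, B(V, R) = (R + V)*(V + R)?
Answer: -1107887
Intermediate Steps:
B(V, R) = (R + V)² (B(V, R) = (R + V)*(R + V) = (R + V)²)
s = -686 (s = -3 - 683 = -686)
X = 620944 (X = (-456 + 1244)² = 788² = 620944)
(-1156707 + s*(23 + 811)) + X = (-1156707 - 686*(23 + 811)) + 620944 = (-1156707 - 686*834) + 620944 = (-1156707 - 572124) + 620944 = -1728831 + 620944 = -1107887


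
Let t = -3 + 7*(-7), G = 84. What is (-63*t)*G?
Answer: 275184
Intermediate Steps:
t = -52 (t = -3 - 49 = -52)
(-63*t)*G = -63*(-52)*84 = 3276*84 = 275184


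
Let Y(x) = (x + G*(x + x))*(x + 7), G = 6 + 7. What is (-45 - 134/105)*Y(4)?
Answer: -1924164/35 ≈ -54976.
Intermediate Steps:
G = 13
Y(x) = 27*x*(7 + x) (Y(x) = (x + 13*(x + x))*(x + 7) = (x + 13*(2*x))*(7 + x) = (x + 26*x)*(7 + x) = (27*x)*(7 + x) = 27*x*(7 + x))
(-45 - 134/105)*Y(4) = (-45 - 134/105)*(27*4*(7 + 4)) = (-45 - 134*1/105)*(27*4*11) = (-45 - 134/105)*1188 = -4859/105*1188 = -1924164/35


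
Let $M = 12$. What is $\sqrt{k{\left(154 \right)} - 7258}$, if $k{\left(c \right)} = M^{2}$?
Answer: $i \sqrt{7114} \approx 84.344 i$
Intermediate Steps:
$k{\left(c \right)} = 144$ ($k{\left(c \right)} = 12^{2} = 144$)
$\sqrt{k{\left(154 \right)} - 7258} = \sqrt{144 - 7258} = \sqrt{-7114} = i \sqrt{7114}$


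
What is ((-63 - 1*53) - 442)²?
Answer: 311364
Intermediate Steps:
((-63 - 1*53) - 442)² = ((-63 - 53) - 442)² = (-116 - 442)² = (-558)² = 311364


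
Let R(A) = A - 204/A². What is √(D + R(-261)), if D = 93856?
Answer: √6375784791/261 ≈ 305.93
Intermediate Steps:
R(A) = A - 204/A²
√(D + R(-261)) = √(93856 + (-261 - 204/(-261)²)) = √(93856 + (-261 - 204*1/68121)) = √(93856 + (-261 - 68/22707)) = √(93856 - 5926595/22707) = √(2125261597/22707) = √6375784791/261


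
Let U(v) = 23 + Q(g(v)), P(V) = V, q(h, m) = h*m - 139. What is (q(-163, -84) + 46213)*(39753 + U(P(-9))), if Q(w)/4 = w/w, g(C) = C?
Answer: 2377491480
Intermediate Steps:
q(h, m) = -139 + h*m
Q(w) = 4 (Q(w) = 4*(w/w) = 4*1 = 4)
U(v) = 27 (U(v) = 23 + 4 = 27)
(q(-163, -84) + 46213)*(39753 + U(P(-9))) = ((-139 - 163*(-84)) + 46213)*(39753 + 27) = ((-139 + 13692) + 46213)*39780 = (13553 + 46213)*39780 = 59766*39780 = 2377491480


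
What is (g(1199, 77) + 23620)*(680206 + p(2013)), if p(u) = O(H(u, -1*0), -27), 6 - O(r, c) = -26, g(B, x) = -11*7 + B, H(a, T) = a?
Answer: 16830448596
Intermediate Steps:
g(B, x) = -77 + B
O(r, c) = 32 (O(r, c) = 6 - 1*(-26) = 6 + 26 = 32)
p(u) = 32
(g(1199, 77) + 23620)*(680206 + p(2013)) = ((-77 + 1199) + 23620)*(680206 + 32) = (1122 + 23620)*680238 = 24742*680238 = 16830448596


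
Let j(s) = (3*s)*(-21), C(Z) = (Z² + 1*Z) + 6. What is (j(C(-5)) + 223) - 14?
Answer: -1429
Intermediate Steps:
C(Z) = 6 + Z + Z² (C(Z) = (Z² + Z) + 6 = (Z + Z²) + 6 = 6 + Z + Z²)
j(s) = -63*s
(j(C(-5)) + 223) - 14 = (-63*(6 - 5 + (-5)²) + 223) - 14 = (-63*(6 - 5 + 25) + 223) - 14 = (-63*26 + 223) - 14 = (-1638 + 223) - 14 = -1415 - 14 = -1429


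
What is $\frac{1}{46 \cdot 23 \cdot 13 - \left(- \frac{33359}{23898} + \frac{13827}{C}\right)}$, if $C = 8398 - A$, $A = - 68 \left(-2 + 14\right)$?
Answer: $\frac{55049043}{757138770467} \approx 7.2707 \cdot 10^{-5}$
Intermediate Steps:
$A = -816$ ($A = \left(-68\right) 12 = -816$)
$C = 9214$ ($C = 8398 - -816 = 8398 + 816 = 9214$)
$\frac{1}{46 \cdot 23 \cdot 13 - \left(- \frac{33359}{23898} + \frac{13827}{C}\right)} = \frac{1}{46 \cdot 23 \cdot 13 - \left(- \frac{33359}{23898} + \frac{13827}{9214}\right)} = \frac{1}{1058 \cdot 13 - \frac{5766955}{55049043}} = \frac{1}{13754 + \left(\frac{33359}{23898} - \frac{13827}{9214}\right)} = \frac{1}{13754 - \frac{5766955}{55049043}} = \frac{1}{\frac{757138770467}{55049043}} = \frac{55049043}{757138770467}$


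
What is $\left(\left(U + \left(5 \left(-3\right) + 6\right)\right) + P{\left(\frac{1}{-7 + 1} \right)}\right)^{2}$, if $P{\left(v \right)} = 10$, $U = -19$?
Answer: $324$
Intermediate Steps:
$\left(\left(U + \left(5 \left(-3\right) + 6\right)\right) + P{\left(\frac{1}{-7 + 1} \right)}\right)^{2} = \left(\left(-19 + \left(5 \left(-3\right) + 6\right)\right) + 10\right)^{2} = \left(\left(-19 + \left(-15 + 6\right)\right) + 10\right)^{2} = \left(\left(-19 - 9\right) + 10\right)^{2} = \left(-28 + 10\right)^{2} = \left(-18\right)^{2} = 324$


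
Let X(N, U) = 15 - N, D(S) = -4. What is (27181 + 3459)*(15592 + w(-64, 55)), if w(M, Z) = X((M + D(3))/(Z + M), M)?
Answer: 4301702800/9 ≈ 4.7797e+8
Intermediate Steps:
w(M, Z) = 15 - (-4 + M)/(M + Z) (w(M, Z) = 15 - (M - 4)/(Z + M) = 15 - (-4 + M)/(M + Z))
(27181 + 3459)*(15592 + w(-64, 55)) = (27181 + 3459)*(15592 + (4 + 14*(-64) + 15*55)/(-64 + 55)) = 30640*(15592 + (4 - 896 + 825)/(-9)) = 30640*(15592 - ⅑*(-67)) = 30640*(15592 + 67/9) = 30640*(140395/9) = 4301702800/9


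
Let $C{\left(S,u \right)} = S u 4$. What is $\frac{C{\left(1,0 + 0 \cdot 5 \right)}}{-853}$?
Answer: $0$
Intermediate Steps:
$C{\left(S,u \right)} = 4 S u$
$\frac{C{\left(1,0 + 0 \cdot 5 \right)}}{-853} = \frac{4 \cdot 1 \left(0 + 0 \cdot 5\right)}{-853} = 4 \cdot 1 \left(0 + 0\right) \left(- \frac{1}{853}\right) = 4 \cdot 1 \cdot 0 \left(- \frac{1}{853}\right) = 0 \left(- \frac{1}{853}\right) = 0$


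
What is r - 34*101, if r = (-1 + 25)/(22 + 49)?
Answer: -243790/71 ≈ -3433.7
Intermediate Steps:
r = 24/71 ≈ 0.33803
r - 34*101 = 24/71 - 34*101 = 24/71 - 3434 = -243790/71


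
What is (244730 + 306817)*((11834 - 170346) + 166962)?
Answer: 4660572150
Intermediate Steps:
(244730 + 306817)*((11834 - 170346) + 166962) = 551547*(-158512 + 166962) = 551547*8450 = 4660572150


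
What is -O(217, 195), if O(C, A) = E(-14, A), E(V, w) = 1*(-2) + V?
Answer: 16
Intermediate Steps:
E(V, w) = -2 + V
O(C, A) = -16 (O(C, A) = -2 - 14 = -16)
-O(217, 195) = -1*(-16) = 16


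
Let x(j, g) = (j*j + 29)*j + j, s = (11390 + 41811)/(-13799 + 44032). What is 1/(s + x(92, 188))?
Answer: 30233/23625570585 ≈ 1.2797e-6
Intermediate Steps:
s = 53201/30233 ≈ 1.7597
x(j, g) = j + j*(29 + j²) (x(j, g) = (j² + 29)*j + j = (29 + j²)*j + j = j*(29 + j²) + j = j + j*(29 + j²))
1/(s + x(92, 188)) = 1/(53201/30233 + 92*(30 + 92²)) = 1/(53201/30233 + 92*(30 + 8464)) = 1/(53201/30233 + 92*8494) = 1/(53201/30233 + 781448) = 1/(23625570585/30233) = 30233/23625570585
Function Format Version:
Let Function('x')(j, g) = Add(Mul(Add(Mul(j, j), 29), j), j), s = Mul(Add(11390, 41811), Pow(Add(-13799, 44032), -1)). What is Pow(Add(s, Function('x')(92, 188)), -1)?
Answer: Rational(30233, 23625570585) ≈ 1.2797e-6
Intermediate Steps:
s = Rational(53201, 30233) (s = Mul(53201, Pow(30233, -1)) = Mul(53201, Rational(1, 30233)) = Rational(53201, 30233) ≈ 1.7597)
Function('x')(j, g) = Add(j, Mul(j, Add(29, Pow(j, 2)))) (Function('x')(j, g) = Add(Mul(Add(Pow(j, 2), 29), j), j) = Add(Mul(Add(29, Pow(j, 2)), j), j) = Add(Mul(j, Add(29, Pow(j, 2))), j) = Add(j, Mul(j, Add(29, Pow(j, 2)))))
Pow(Add(s, Function('x')(92, 188)), -1) = Pow(Add(Rational(53201, 30233), Mul(92, Add(30, Pow(92, 2)))), -1) = Pow(Add(Rational(53201, 30233), Mul(92, Add(30, 8464))), -1) = Pow(Add(Rational(53201, 30233), Mul(92, 8494)), -1) = Pow(Add(Rational(53201, 30233), 781448), -1) = Pow(Rational(23625570585, 30233), -1) = Rational(30233, 23625570585)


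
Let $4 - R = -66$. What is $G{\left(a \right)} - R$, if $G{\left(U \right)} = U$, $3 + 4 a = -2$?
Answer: $- \frac{285}{4} \approx -71.25$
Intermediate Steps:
$a = - \frac{5}{4}$ ($a = - \frac{3}{4} + \frac{1}{4} \left(-2\right) = - \frac{3}{4} - \frac{1}{2} = - \frac{5}{4} \approx -1.25$)
$R = 70$ ($R = 4 - -66 = 4 + 66 = 70$)
$G{\left(a \right)} - R = - \frac{5}{4} - 70 = - \frac{285}{4}$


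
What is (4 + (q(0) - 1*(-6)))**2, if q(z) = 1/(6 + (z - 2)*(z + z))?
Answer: 3721/36 ≈ 103.36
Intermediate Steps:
q(z) = 1/(6 + 2*z*(-2 + z)) (q(z) = 1/(6 + (-2 + z)*(2*z)) = 1/(6 + 2*z*(-2 + z)))
(4 + (q(0) - 1*(-6)))**2 = (4 + (1/(2*(3 + 0**2 - 2*0)) - 1*(-6)))**2 = (4 + (1/(2*(3 + 0 + 0)) + 6))**2 = (4 + ((1/2)/3 + 6))**2 = (4 + ((1/2)*(1/3) + 6))**2 = (4 + (1/6 + 6))**2 = (4 + 37/6)**2 = (61/6)**2 = 3721/36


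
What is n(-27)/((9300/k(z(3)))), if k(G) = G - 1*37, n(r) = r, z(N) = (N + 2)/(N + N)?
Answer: 21/200 ≈ 0.10500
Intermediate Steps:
z(N) = (2 + N)/(2*N) (z(N) = (2 + N)/((2*N)) = (2 + N)*(1/(2*N)) = (2 + N)/(2*N))
k(G) = -37 + G (k(G) = G - 37 = -37 + G)
n(-27)/((9300/k(z(3)))) = -27/(9300/(-37 + (½)*(2 + 3)/3)) = -27/(9300/(-37 + (½)*(⅓)*5)) = -27/(9300/(-37 + ⅚)) = -27/(9300/(-217/6)) = -27/(9300*(-6/217)) = -27/(-1800/7) = -27*(-7/1800) = 21/200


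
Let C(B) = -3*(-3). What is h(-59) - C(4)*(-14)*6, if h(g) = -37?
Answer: 719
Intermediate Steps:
C(B) = 9
h(-59) - C(4)*(-14)*6 = -37 - 9*(-14)*6 = -37 - (-126)*6 = -37 - 1*(-756) = -37 + 756 = 719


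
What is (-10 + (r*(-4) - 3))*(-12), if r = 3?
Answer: 300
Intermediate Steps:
(-10 + (r*(-4) - 3))*(-12) = (-10 + (3*(-4) - 3))*(-12) = (-10 + (-12 - 3))*(-12) = (-10 - 15)*(-12) = -25*(-12) = 300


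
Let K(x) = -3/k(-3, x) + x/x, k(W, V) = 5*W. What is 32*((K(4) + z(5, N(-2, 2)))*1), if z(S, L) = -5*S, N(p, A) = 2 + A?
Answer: -3808/5 ≈ -761.60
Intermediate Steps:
K(x) = 6/5 (K(x) = -3/(5*(-3)) + x/x = -3/(-15) + 1 = -3*(-1/15) + 1 = ⅕ + 1 = 6/5)
32*((K(4) + z(5, N(-2, 2)))*1) = 32*((6/5 - 5*5)*1) = 32*((6/5 - 25)*1) = 32*(-119/5*1) = 32*(-119/5) = -3808/5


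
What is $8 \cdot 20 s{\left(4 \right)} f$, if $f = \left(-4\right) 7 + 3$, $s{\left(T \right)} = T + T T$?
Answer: $-80000$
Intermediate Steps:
$s{\left(T \right)} = T + T^{2}$
$f = -25$ ($f = -28 + 3 = -25$)
$8 \cdot 20 s{\left(4 \right)} f = 8 \cdot 20 \cdot 4 \left(1 + 4\right) \left(-25\right) = 160 \cdot 4 \cdot 5 \left(-25\right) = 160 \cdot 20 \left(-25\right) = 3200 \left(-25\right) = -80000$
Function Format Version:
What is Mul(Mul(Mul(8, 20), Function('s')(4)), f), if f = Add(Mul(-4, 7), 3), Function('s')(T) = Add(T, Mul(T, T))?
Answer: -80000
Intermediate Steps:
Function('s')(T) = Add(T, Pow(T, 2))
f = -25 (f = Add(-28, 3) = -25)
Mul(Mul(Mul(8, 20), Function('s')(4)), f) = Mul(Mul(Mul(8, 20), Mul(4, Add(1, 4))), -25) = Mul(Mul(160, Mul(4, 5)), -25) = Mul(Mul(160, 20), -25) = Mul(3200, -25) = -80000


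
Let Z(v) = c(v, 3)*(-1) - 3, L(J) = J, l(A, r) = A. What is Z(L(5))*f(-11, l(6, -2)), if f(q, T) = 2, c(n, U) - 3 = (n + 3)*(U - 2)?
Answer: -28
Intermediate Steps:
c(n, U) = 3 + (-2 + U)*(3 + n) (c(n, U) = 3 + (n + 3)*(U - 2) = 3 + (3 + n)*(-2 + U) = 3 + (-2 + U)*(3 + n))
Z(v) = -9 - v (Z(v) = (-3 - 2*v + 3*3 + 3*v)*(-1) - 3 = (-3 - 2*v + 9 + 3*v)*(-1) - 3 = (6 + v)*(-1) - 3 = (-6 - v) - 3 = -9 - v)
Z(L(5))*f(-11, l(6, -2)) = (-9 - 1*5)*2 = (-9 - 5)*2 = -14*2 = -28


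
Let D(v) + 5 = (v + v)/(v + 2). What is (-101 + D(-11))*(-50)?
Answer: 46600/9 ≈ 5177.8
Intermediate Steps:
D(v) = -5 + 2*v/(2 + v) (D(v) = -5 + (v + v)/(v + 2) = -5 + (2*v)/(2 + v) = -5 + 2*v/(2 + v))
(-101 + D(-11))*(-50) = (-101 + (-10 - 3*(-11))/(2 - 11))*(-50) = (-101 + (-10 + 33)/(-9))*(-50) = (-101 - ⅑*23)*(-50) = (-101 - 23/9)*(-50) = -932/9*(-50) = 46600/9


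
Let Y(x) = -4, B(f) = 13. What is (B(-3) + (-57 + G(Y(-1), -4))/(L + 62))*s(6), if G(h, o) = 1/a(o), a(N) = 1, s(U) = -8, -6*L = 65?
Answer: -29240/307 ≈ -95.244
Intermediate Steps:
L = -65/6 (L = -⅙*65 = -65/6 ≈ -10.833)
G(h, o) = 1 (G(h, o) = 1/1 = 1)
(B(-3) + (-57 + G(Y(-1), -4))/(L + 62))*s(6) = (13 + (-57 + 1)/(-65/6 + 62))*(-8) = (13 - 56/307/6)*(-8) = (13 - 56*6/307)*(-8) = (13 - 336/307)*(-8) = (3655/307)*(-8) = -29240/307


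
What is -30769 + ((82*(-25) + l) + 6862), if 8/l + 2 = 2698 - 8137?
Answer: -141232045/5441 ≈ -25957.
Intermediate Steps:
l = -8/5441 (l = 8/(-2 + (2698 - 8137)) = 8/(-2 - 5439) = 8/(-5441) = 8*(-1/5441) = -8/5441 ≈ -0.0014703)
-30769 + ((82*(-25) + l) + 6862) = -30769 + ((82*(-25) - 8/5441) + 6862) = -30769 + ((-2050 - 8/5441) + 6862) = -30769 + (-11154058/5441 + 6862) = -30769 + 26182084/5441 = -141232045/5441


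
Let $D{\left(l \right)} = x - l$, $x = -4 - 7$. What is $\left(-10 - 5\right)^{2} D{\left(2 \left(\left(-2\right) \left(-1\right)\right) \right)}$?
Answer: $-3375$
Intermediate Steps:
$x = -11$ ($x = -4 - 7 = -11$)
$D{\left(l \right)} = -11 - l$
$\left(-10 - 5\right)^{2} D{\left(2 \left(\left(-2\right) \left(-1\right)\right) \right)} = \left(-10 - 5\right)^{2} \left(-11 - 2 \left(\left(-2\right) \left(-1\right)\right)\right) = \left(-15\right)^{2} \left(-11 - 2 \cdot 2\right) = 225 \left(-11 - 4\right) = 225 \left(-15\right) = -3375$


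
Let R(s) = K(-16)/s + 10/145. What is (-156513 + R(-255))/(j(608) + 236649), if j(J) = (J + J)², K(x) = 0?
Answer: -907775/9948769 ≈ -0.091245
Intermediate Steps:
j(J) = 4*J² (j(J) = (2*J)² = 4*J²)
R(s) = 2/29 (R(s) = 0/s + 10/145 = 0 + 10*(1/145) = 0 + 2/29 = 2/29)
(-156513 + R(-255))/(j(608) + 236649) = (-156513 + 2/29)/(4*608² + 236649) = -4538875/(29*(4*369664 + 236649)) = -4538875/(29*(1478656 + 236649)) = -4538875/29/1715305 = -4538875/29*1/1715305 = -907775/9948769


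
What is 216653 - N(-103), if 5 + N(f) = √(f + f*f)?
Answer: 216658 - √10506 ≈ 2.1656e+5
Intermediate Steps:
N(f) = -5 + √(f + f²) (N(f) = -5 + √(f + f*f) = -5 + √(f + f²))
216653 - N(-103) = 216653 - (-5 + √(-103*(1 - 103))) = 216653 - (-5 + √(-103*(-102))) = 216653 - (-5 + √10506) = 216653 + (5 - √10506) = 216658 - √10506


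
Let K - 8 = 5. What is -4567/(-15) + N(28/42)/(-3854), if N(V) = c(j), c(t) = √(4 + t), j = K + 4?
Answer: 4567/15 - √21/3854 ≈ 304.47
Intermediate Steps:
K = 13 (K = 8 + 5 = 13)
j = 17 (j = 13 + 4 = 17)
N(V) = √21 (N(V) = √(4 + 17) = √21)
-4567/(-15) + N(28/42)/(-3854) = -4567/(-15) + √21/(-3854) = -4567*(-1/15) + √21*(-1/3854) = 4567/15 - √21/3854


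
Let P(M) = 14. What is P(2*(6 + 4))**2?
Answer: 196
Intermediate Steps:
P(2*(6 + 4))**2 = 14**2 = 196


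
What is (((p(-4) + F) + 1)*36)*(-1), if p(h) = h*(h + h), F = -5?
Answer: -1008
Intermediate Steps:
p(h) = 2*h² (p(h) = h*(2*h) = 2*h²)
(((p(-4) + F) + 1)*36)*(-1) = (((2*(-4)² - 5) + 1)*36)*(-1) = (((2*16 - 5) + 1)*36)*(-1) = (((32 - 5) + 1)*36)*(-1) = ((27 + 1)*36)*(-1) = (28*36)*(-1) = 1008*(-1) = -1008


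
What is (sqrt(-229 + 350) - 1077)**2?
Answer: 1136356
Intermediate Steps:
(sqrt(-229 + 350) - 1077)**2 = (sqrt(121) - 1077)**2 = (11 - 1077)**2 = (-1066)**2 = 1136356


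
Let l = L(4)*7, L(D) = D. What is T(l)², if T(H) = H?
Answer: 784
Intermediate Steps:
l = 28 (l = 4*7 = 28)
T(l)² = 28² = 784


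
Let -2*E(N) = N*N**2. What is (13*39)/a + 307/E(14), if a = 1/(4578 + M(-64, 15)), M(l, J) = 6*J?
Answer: 3247079165/1372 ≈ 2.3667e+6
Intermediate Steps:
E(N) = -N**3/2 (E(N) = -N*N**2/2 = -N**3/2)
a = 1/4668 (a = 1/(4578 + 6*15) = 1/(4578 + 90) = 1/4668 ≈ 0.00021422)
(13*39)/a + 307/E(14) = (13*39)/(1/4668) + 307/((-1/2*14**3)) = 507*4668 + 307/((-1/2*2744)) = 2366676 + 307/(-1372) = 2366676 + 307*(-1/1372) = 2366676 - 307/1372 = 3247079165/1372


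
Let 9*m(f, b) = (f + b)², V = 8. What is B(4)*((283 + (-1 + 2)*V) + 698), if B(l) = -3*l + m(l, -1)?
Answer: -10879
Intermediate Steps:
m(f, b) = (b + f)²/9 (m(f, b) = (f + b)²/9 = (b + f)²/9)
B(l) = -3*l + (-1 + l)²/9
B(4)*((283 + (-1 + 2)*V) + 698) = (-3*4 + (-1 + 4)²/9)*((283 + (-1 + 2)*8) + 698) = (-12 + (⅑)*3²)*((283 + 1*8) + 698) = (-12 + (⅑)*9)*((283 + 8) + 698) = (-12 + 1)*(291 + 698) = -11*989 = -10879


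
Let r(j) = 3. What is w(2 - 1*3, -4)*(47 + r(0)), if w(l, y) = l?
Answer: -50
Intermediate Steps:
w(2 - 1*3, -4)*(47 + r(0)) = (2 - 1*3)*(47 + 3) = (2 - 3)*50 = -1*50 = -50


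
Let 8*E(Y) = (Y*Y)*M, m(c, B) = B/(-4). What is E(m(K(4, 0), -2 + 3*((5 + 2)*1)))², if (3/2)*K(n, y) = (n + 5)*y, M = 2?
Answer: 130321/4096 ≈ 31.817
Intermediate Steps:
K(n, y) = 2*y*(5 + n)/3 (K(n, y) = 2*((n + 5)*y)/3 = 2*((5 + n)*y)/3 = 2*(y*(5 + n))/3 = 2*y*(5 + n)/3)
m(c, B) = -B/4 (m(c, B) = B*(-¼) = -B/4)
E(Y) = Y²/4 (E(Y) = ((Y*Y)*2)/8 = (Y²*2)/8 = (2*Y²)/8 = Y²/4)
E(m(K(4, 0), -2 + 3*((5 + 2)*1)))² = ((-(-2 + 3*((5 + 2)*1))/4)²/4)² = ((-(-2 + 3*(7*1))/4)²/4)² = ((-(-2 + 3*7)/4)²/4)² = ((-(-2 + 21)/4)²/4)² = ((-¼*19)²/4)² = ((-19/4)²/4)² = ((¼)*(361/16))² = (361/64)² = 130321/4096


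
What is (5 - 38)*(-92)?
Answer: 3036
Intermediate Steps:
(5 - 38)*(-92) = -33*(-92) = 3036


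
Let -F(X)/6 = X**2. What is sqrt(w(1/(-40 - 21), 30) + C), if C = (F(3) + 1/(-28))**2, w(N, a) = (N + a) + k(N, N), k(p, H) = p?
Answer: sqrt(8605420121)/1708 ≈ 54.312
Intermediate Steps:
w(N, a) = a + 2*N (w(N, a) = (N + a) + N = a + 2*N)
F(X) = -6*X**2
C = 2289169/784 (C = (-6*3**2 + 1/(-28))**2 = (-6*9 - 1/28)**2 = (-54 - 1/28)**2 = (-1513/28)**2 = 2289169/784 ≈ 2919.9)
sqrt(w(1/(-40 - 21), 30) + C) = sqrt((30 + 2/(-40 - 21)) + 2289169/784) = sqrt((30 + 2/(-61)) + 2289169/784) = sqrt((30 + 2*(-1/61)) + 2289169/784) = sqrt((30 - 2/61) + 2289169/784) = sqrt(1828/61 + 2289169/784) = sqrt(141072461/47824) = sqrt(8605420121)/1708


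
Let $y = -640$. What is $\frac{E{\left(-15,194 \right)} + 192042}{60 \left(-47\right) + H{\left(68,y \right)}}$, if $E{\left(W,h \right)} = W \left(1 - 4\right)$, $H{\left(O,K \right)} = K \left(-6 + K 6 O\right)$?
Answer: $\frac{64029}{55705940} \approx 0.0011494$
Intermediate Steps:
$H{\left(O,K \right)} = K \left(-6 + 6 K O\right)$
$E{\left(W,h \right)} = - 3 W$ ($E{\left(W,h \right)} = W \left(-3\right) = - 3 W$)
$\frac{E{\left(-15,194 \right)} + 192042}{60 \left(-47\right) + H{\left(68,y \right)}} = \frac{\left(-3\right) \left(-15\right) + 192042}{60 \left(-47\right) + 6 \left(-640\right) \left(-1 - 43520\right)} = \frac{45 + 192042}{-2820 + 6 \left(-640\right) \left(-1 - 43520\right)} = \frac{192087}{-2820 + 6 \left(-640\right) \left(-43521\right)} = \frac{192087}{-2820 + 167120640} = \frac{192087}{167117820} = 192087 \cdot \frac{1}{167117820} = \frac{64029}{55705940}$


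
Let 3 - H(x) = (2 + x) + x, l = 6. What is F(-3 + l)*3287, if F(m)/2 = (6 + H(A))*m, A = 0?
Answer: 138054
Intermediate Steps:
H(x) = 1 - 2*x (H(x) = 3 - ((2 + x) + x) = 3 - (2 + 2*x) = 3 + (-2 - 2*x) = 1 - 2*x)
F(m) = 14*m (F(m) = 2*((6 + (1 - 2*0))*m) = 2*((6 + (1 + 0))*m) = 2*((6 + 1)*m) = 2*(7*m) = 14*m)
F(-3 + l)*3287 = (14*(-3 + 6))*3287 = (14*3)*3287 = 42*3287 = 138054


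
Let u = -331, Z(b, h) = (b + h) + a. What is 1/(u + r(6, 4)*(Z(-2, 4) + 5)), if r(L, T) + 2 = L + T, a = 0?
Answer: -1/275 ≈ -0.0036364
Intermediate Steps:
r(L, T) = -2 + L + T (r(L, T) = -2 + (L + T) = -2 + L + T)
Z(b, h) = b + h (Z(b, h) = (b + h) + 0 = b + h)
1/(u + r(6, 4)*(Z(-2, 4) + 5)) = 1/(-331 + (-2 + 6 + 4)*((-2 + 4) + 5)) = 1/(-331 + 8*(2 + 5)) = 1/(-331 + 8*7) = 1/(-331 + 56) = 1/(-275) = -1/275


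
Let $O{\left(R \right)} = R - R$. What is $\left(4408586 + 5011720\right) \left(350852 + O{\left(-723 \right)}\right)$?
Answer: $3305133200712$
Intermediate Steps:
$O{\left(R \right)} = 0$
$\left(4408586 + 5011720\right) \left(350852 + O{\left(-723 \right)}\right) = \left(4408586 + 5011720\right) \left(350852 + 0\right) = 9420306 \cdot 350852 = 3305133200712$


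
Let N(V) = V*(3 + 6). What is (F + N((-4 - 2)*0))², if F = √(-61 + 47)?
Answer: -14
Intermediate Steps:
F = I*√14 (F = √(-14) = I*√14 ≈ 3.7417*I)
N(V) = 9*V (N(V) = V*9 = 9*V)
(F + N((-4 - 2)*0))² = (I*√14 + 9*((-4 - 2)*0))² = (I*√14 + 9*(-6*0))² = (I*√14 + 9*0)² = (I*√14 + 0)² = (I*√14)² = -14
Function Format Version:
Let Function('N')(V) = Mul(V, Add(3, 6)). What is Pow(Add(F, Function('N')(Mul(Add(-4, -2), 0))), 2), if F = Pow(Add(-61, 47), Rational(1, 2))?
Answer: -14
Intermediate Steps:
F = Mul(I, Pow(14, Rational(1, 2))) (F = Pow(-14, Rational(1, 2)) = Mul(I, Pow(14, Rational(1, 2))) ≈ Mul(3.7417, I))
Function('N')(V) = Mul(9, V) (Function('N')(V) = Mul(V, 9) = Mul(9, V))
Pow(Add(F, Function('N')(Mul(Add(-4, -2), 0))), 2) = Pow(Add(Mul(I, Pow(14, Rational(1, 2))), Mul(9, Mul(Add(-4, -2), 0))), 2) = Pow(Add(Mul(I, Pow(14, Rational(1, 2))), Mul(9, Mul(-6, 0))), 2) = Pow(Add(Mul(I, Pow(14, Rational(1, 2))), Mul(9, 0)), 2) = Pow(Add(Mul(I, Pow(14, Rational(1, 2))), 0), 2) = Pow(Mul(I, Pow(14, Rational(1, 2))), 2) = -14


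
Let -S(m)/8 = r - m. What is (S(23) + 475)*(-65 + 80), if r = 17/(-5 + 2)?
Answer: 10565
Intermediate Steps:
r = -17/3 (r = 17/(-3) = 17*(-⅓) = -17/3 ≈ -5.6667)
S(m) = 136/3 + 8*m (S(m) = -8*(-17/3 - m) = 136/3 + 8*m)
(S(23) + 475)*(-65 + 80) = ((136/3 + 8*23) + 475)*(-65 + 80) = ((136/3 + 184) + 475)*15 = (688/3 + 475)*15 = (2113/3)*15 = 10565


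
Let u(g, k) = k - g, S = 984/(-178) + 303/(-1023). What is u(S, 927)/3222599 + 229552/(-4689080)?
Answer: -253614163009914/5211414580962535 ≈ -0.048665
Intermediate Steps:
S = -176761/30349 (S = 984*(-1/178) + 303*(-1/1023) = -492/89 - 101/341 = -176761/30349 ≈ -5.8243)
u(S, 927)/3222599 + 229552/(-4689080) = (927 - 1*(-176761/30349))/3222599 + 229552/(-4689080) = (927 + 176761/30349)*(1/3222599) + 229552*(-1/4689080) = (28310284/30349)*(1/3222599) - 28694/586135 = 28310284/97802657051 - 28694/586135 = -253614163009914/5211414580962535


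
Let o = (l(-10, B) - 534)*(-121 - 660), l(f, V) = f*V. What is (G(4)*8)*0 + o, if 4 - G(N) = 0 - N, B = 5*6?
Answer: 651354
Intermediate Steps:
B = 30
G(N) = 4 + N (G(N) = 4 - (0 - N) = 4 - (-1)*N = 4 + N)
l(f, V) = V*f
o = 651354 (o = (30*(-10) - 534)*(-121 - 660) = (-300 - 534)*(-781) = -834*(-781) = 651354)
(G(4)*8)*0 + o = ((4 + 4)*8)*0 + 651354 = (8*8)*0 + 651354 = 64*0 + 651354 = 0 + 651354 = 651354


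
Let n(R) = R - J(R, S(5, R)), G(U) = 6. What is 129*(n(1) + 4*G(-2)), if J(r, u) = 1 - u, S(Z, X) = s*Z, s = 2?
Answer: 4386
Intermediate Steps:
S(Z, X) = 2*Z
n(R) = 9 + R (n(R) = R - (1 - 2*5) = R - (1 - 1*10) = R - (1 - 10) = R - 1*(-9) = R + 9 = 9 + R)
129*(n(1) + 4*G(-2)) = 129*((9 + 1) + 4*6) = 129*(10 + 24) = 129*34 = 4386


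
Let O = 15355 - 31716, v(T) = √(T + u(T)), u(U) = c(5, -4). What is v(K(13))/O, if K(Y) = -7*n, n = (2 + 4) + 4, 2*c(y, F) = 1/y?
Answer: -I*√6990/163610 ≈ -0.00051101*I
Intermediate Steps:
c(y, F) = 1/(2*y)
n = 10 (n = 6 + 4 = 10)
u(U) = ⅒ (u(U) = (½)/5 = (½)*(⅕) = ⅒)
K(Y) = -70 (K(Y) = -7*10 = -70)
v(T) = √(⅒ + T) (v(T) = √(T + ⅒) = √(⅒ + T))
O = -16361
v(K(13))/O = (√(10 + 100*(-70))/10)/(-16361) = (√(10 - 7000)/10)*(-1/16361) = (√(-6990)/10)*(-1/16361) = ((I*√6990)/10)*(-1/16361) = (I*√6990/10)*(-1/16361) = -I*√6990/163610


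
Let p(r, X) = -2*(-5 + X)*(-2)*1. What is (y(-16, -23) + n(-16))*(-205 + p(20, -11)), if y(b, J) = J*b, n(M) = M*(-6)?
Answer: -124816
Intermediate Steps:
n(M) = -6*M
p(r, X) = -20 + 4*X (p(r, X) = -2*(10 - 2*X)*1 = (-20 + 4*X)*1 = -20 + 4*X)
(y(-16, -23) + n(-16))*(-205 + p(20, -11)) = (-23*(-16) - 6*(-16))*(-205 + (-20 + 4*(-11))) = (368 + 96)*(-205 + (-20 - 44)) = 464*(-205 - 64) = 464*(-269) = -124816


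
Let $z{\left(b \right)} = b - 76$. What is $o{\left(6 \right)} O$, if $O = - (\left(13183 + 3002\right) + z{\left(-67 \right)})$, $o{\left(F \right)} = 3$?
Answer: $-48126$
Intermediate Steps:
$z{\left(b \right)} = -76 + b$ ($z{\left(b \right)} = b - 76 = -76 + b$)
$O = -16042$ ($O = - (\left(13183 + 3002\right) - 143) = - (16185 - 143) = \left(-1\right) 16042 = -16042$)
$o{\left(6 \right)} O = 3 \left(-16042\right) = -48126$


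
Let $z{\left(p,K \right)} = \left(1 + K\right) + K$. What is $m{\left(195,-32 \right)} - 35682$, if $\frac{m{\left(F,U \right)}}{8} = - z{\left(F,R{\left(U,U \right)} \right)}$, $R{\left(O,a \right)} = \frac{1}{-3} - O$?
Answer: $- \frac{108590}{3} \approx -36197.0$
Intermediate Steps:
$R{\left(O,a \right)} = - \frac{1}{3} - O$
$z{\left(p,K \right)} = 1 + 2 K$
$m{\left(F,U \right)} = - \frac{8}{3} + 16 U$ ($m{\left(F,U \right)} = 8 \left(- (1 + 2 \left(- \frac{1}{3} - U\right))\right) = 8 \left(- (1 - \left(\frac{2}{3} + 2 U\right))\right) = 8 \left(- (\frac{1}{3} - 2 U)\right) = 8 \left(- \frac{1}{3} + 2 U\right) = - \frac{8}{3} + 16 U$)
$m{\left(195,-32 \right)} - 35682 = \left(- \frac{8}{3} + 16 \left(-32\right)\right) - 35682 = \left(- \frac{8}{3} - 512\right) - 35682 = - \frac{1544}{3} - 35682 = - \frac{108590}{3}$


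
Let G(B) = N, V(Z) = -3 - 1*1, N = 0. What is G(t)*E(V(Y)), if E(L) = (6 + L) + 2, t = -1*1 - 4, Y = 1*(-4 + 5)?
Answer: 0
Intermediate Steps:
Y = 1 (Y = 1*1 = 1)
V(Z) = -4 (V(Z) = -3 - 1 = -4)
t = -5 (t = -1 - 4 = -5)
E(L) = 8 + L
G(B) = 0
G(t)*E(V(Y)) = 0*(8 - 4) = 0*4 = 0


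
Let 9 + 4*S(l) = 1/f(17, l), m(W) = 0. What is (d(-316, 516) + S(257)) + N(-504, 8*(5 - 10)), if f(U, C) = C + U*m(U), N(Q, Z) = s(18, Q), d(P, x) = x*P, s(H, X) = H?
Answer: -41901344/257 ≈ -1.6304e+5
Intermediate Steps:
d(P, x) = P*x
N(Q, Z) = 18
f(U, C) = C (f(U, C) = C + U*0 = C + 0 = C)
S(l) = -9/4 + 1/(4*l)
(d(-316, 516) + S(257)) + N(-504, 8*(5 - 10)) = (-316*516 + (¼)*(1 - 9*257)/257) + 18 = (-163056 + (¼)*(1/257)*(1 - 2313)) + 18 = (-163056 + (¼)*(1/257)*(-2312)) + 18 = (-163056 - 578/257) + 18 = -41905970/257 + 18 = -41901344/257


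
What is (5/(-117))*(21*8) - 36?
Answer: -1684/39 ≈ -43.180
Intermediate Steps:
(5/(-117))*(21*8) - 36 = (5*(-1/117))*168 - 36 = -5/117*168 - 36 = -280/39 - 36 = -1684/39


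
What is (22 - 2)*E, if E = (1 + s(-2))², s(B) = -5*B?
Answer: 2420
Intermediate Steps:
E = 121 (E = (1 - 5*(-2))² = (1 + 10)² = 11² = 121)
(22 - 2)*E = (22 - 2)*121 = 20*121 = 2420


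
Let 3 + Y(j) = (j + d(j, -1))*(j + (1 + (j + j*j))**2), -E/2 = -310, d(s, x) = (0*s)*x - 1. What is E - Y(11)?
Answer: -176377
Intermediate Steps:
d(s, x) = -1 (d(s, x) = 0*x - 1 = 0 - 1 = -1)
E = 620 (E = -2*(-310) = 620)
Y(j) = -3 + (-1 + j)*(j + (1 + j + j**2)**2) (Y(j) = -3 + (j - 1)*(j + (1 + (j + j*j))**2) = -3 + (-1 + j)*(j + (1 + (j + j**2))**2) = -3 + (-1 + j)*(j + (1 + j + j**2)**2))
E - Y(11) = 620 - (-4 + 11**3 + 11**4 + 11**5 - 2*11) = 620 - (-4 + 1331 + 14641 + 161051 - 22) = 620 - 1*176997 = 620 - 176997 = -176377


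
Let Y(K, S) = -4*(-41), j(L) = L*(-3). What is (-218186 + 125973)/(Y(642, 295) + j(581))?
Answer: 92213/1579 ≈ 58.400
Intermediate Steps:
j(L) = -3*L
Y(K, S) = 164
(-218186 + 125973)/(Y(642, 295) + j(581)) = (-218186 + 125973)/(164 - 3*581) = -92213/(164 - 1743) = -92213/(-1579) = -92213*(-1/1579) = 92213/1579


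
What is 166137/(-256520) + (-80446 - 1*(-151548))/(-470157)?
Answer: -96349558549/120604673640 ≈ -0.79889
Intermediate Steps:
166137/(-256520) + (-80446 - 1*(-151548))/(-470157) = 166137*(-1/256520) + (-80446 + 151548)*(-1/470157) = -166137/256520 + 71102*(-1/470157) = -166137/256520 - 71102/470157 = -96349558549/120604673640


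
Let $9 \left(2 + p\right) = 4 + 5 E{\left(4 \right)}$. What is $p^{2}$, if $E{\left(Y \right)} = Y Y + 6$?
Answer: $\frac{1024}{9} \approx 113.78$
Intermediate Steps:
$E{\left(Y \right)} = 6 + Y^{2}$ ($E{\left(Y \right)} = Y^{2} + 6 = 6 + Y^{2}$)
$p = \frac{32}{3}$ ($p = -2 + \frac{4 + 5 \left(6 + 4^{2}\right)}{9} = -2 + \frac{4 + 5 \left(6 + 16\right)}{9} = -2 + \frac{4 + 5 \cdot 22}{9} = -2 + \frac{4 + 110}{9} = -2 + \frac{1}{9} \cdot 114 = -2 + \frac{38}{3} = \frac{32}{3} \approx 10.667$)
$p^{2} = \left(\frac{32}{3}\right)^{2} = \frac{1024}{9}$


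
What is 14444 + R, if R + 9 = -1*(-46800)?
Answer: 61235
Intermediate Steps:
R = 46791 (R = -9 - 1*(-46800) = -9 + 46800 = 46791)
14444 + R = 14444 + 46791 = 61235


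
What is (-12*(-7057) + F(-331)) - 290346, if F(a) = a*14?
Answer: -210296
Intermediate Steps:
F(a) = 14*a
(-12*(-7057) + F(-331)) - 290346 = (-12*(-7057) + 14*(-331)) - 290346 = (84684 - 4634) - 290346 = 80050 - 290346 = -210296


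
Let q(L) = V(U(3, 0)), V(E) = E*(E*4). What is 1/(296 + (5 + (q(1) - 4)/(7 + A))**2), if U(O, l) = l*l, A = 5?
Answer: 9/2860 ≈ 0.0031469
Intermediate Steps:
U(O, l) = l**2
V(E) = 4*E**2 (V(E) = E*(4*E) = 4*E**2)
q(L) = 0 (q(L) = 4*(0**2)**2 = 4*0**2 = 4*0 = 0)
1/(296 + (5 + (q(1) - 4)/(7 + A))**2) = 1/(296 + (5 + (0 - 4)/(7 + 5))**2) = 1/(296 + (5 - 4/12)**2) = 1/(296 + (5 - 4*1/12)**2) = 1/(296 + (5 - 1/3)**2) = 1/(296 + (14/3)**2) = 1/(296 + 196/9) = 1/(2860/9) = 9/2860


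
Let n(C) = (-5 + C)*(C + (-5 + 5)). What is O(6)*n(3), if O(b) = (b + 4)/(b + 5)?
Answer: -60/11 ≈ -5.4545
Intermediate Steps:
O(b) = (4 + b)/(5 + b)
n(C) = C*(-5 + C) (n(C) = (-5 + C)*(C + 0) = (-5 + C)*C = C*(-5 + C))
O(6)*n(3) = ((4 + 6)/(5 + 6))*(3*(-5 + 3)) = (10/11)*(3*(-2)) = ((1/11)*10)*(-6) = (10/11)*(-6) = -60/11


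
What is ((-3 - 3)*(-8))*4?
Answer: 192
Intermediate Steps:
((-3 - 3)*(-8))*4 = -6*(-8)*4 = 48*4 = 192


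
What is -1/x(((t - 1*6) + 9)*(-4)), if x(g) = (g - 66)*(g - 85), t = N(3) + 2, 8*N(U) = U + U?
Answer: -1/9612 ≈ -0.00010404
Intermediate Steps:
N(U) = U/4 (N(U) = (U + U)/8 = (2*U)/8 = U/4)
t = 11/4 (t = (¼)*3 + 2 = ¾ + 2 = 11/4 ≈ 2.7500)
x(g) = (-85 + g)*(-66 + g) (x(g) = (-66 + g)*(-85 + g) = (-85 + g)*(-66 + g))
-1/x(((t - 1*6) + 9)*(-4)) = -1/(5610 + (((11/4 - 1*6) + 9)*(-4))² - 151*((11/4 - 1*6) + 9)*(-4)) = -1/(5610 + (((11/4 - 6) + 9)*(-4))² - 151*((11/4 - 6) + 9)*(-4)) = -1/(5610 + ((-13/4 + 9)*(-4))² - 151*(-13/4 + 9)*(-4)) = -1/(5610 + ((23/4)*(-4))² - 3473*(-4)/4) = -1/(5610 + (-23)² - 151*(-23)) = -1/(5610 + 529 + 3473) = -1/9612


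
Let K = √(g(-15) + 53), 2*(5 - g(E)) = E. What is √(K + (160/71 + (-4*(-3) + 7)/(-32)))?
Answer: √(535482 + 161312*√262)/568 ≈ 3.1230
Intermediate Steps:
g(E) = 5 - E/2
K = √262/2 (K = √((5 - ½*(-15)) + 53) = √((5 + 15/2) + 53) = √(25/2 + 53) = √(131/2) = √262/2 ≈ 8.0932)
√(K + (160/71 + (-4*(-3) + 7)/(-32))) = √(√262/2 + (160/71 + (-4*(-3) + 7)/(-32))) = √(√262/2 + (160*(1/71) + (12 + 7)*(-1/32))) = √(√262/2 + (160/71 + 19*(-1/32))) = √(√262/2 + (160/71 - 19/32)) = √(√262/2 + 3771/2272) = √(3771/2272 + √262/2)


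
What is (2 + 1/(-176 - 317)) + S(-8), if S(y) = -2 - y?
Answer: 3943/493 ≈ 7.9980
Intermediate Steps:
(2 + 1/(-176 - 317)) + S(-8) = (2 + 1/(-176 - 317)) + (-2 - 1*(-8)) = (2 + 1/(-493)) + (-2 + 8) = (2 - 1/493) + 6 = 985/493 + 6 = 3943/493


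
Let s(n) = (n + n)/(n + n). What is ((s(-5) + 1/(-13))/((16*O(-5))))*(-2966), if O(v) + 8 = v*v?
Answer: -4449/442 ≈ -10.066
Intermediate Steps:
O(v) = -8 + v**2 (O(v) = -8 + v*v = -8 + v**2)
s(n) = 1 (s(n) = (2*n)/((2*n)) = (2*n)*(1/(2*n)) = 1)
((s(-5) + 1/(-13))/((16*O(-5))))*(-2966) = ((1 + 1/(-13))/((16*(-8 + (-5)**2))))*(-2966) = ((1 - 1/13)/((16*(-8 + 25))))*(-2966) = (12/(13*((16*17))))*(-2966) = ((12/13)/272)*(-2966) = ((12/13)*(1/272))*(-2966) = (3/884)*(-2966) = -4449/442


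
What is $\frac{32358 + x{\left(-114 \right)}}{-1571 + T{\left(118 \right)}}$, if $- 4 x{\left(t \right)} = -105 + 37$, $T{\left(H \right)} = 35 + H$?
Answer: $- \frac{32375}{1418} \approx -22.831$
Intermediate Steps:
$x{\left(t \right)} = 17$ ($x{\left(t \right)} = - \frac{-105 + 37}{4} = \left(- \frac{1}{4}\right) \left(-68\right) = 17$)
$\frac{32358 + x{\left(-114 \right)}}{-1571 + T{\left(118 \right)}} = \frac{32358 + 17}{-1571 + \left(35 + 118\right)} = \frac{32375}{-1571 + 153} = \frac{32375}{-1418} = 32375 \left(- \frac{1}{1418}\right) = - \frac{32375}{1418}$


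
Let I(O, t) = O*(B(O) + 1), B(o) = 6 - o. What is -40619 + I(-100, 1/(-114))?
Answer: -51319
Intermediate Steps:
I(O, t) = O*(7 - O) (I(O, t) = O*((6 - O) + 1) = O*(7 - O))
-40619 + I(-100, 1/(-114)) = -40619 - 100*(7 - 1*(-100)) = -40619 - 100*(7 + 100) = -40619 - 100*107 = -40619 - 10700 = -51319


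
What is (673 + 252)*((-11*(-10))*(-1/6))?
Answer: -50875/3 ≈ -16958.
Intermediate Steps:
(673 + 252)*((-11*(-10))*(-1/6)) = 925*(110*(-1*1/6)) = 925*(110*(-1/6)) = 925*(-55/3) = -50875/3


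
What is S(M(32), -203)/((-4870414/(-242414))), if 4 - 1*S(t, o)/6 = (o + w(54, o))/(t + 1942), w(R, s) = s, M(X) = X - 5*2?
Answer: 1502118351/1195686637 ≈ 1.2563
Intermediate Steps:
M(X) = -10 + X (M(X) = X - 10 = -10 + X)
S(t, o) = 24 - 12*o/(1942 + t) (S(t, o) = 24 - 6*(o + o)/(t + 1942) = 24 - 6*2*o/(1942 + t) = 24 - 12*o/(1942 + t))
S(M(32), -203)/((-4870414/(-242414))) = (12*(3884 - 1*(-203) + 2*(-10 + 32))/(1942 + (-10 + 32)))/((-4870414/(-242414))) = (12*(3884 + 203 + 2*22)/(1942 + 22))/((-4870414*(-1/242414))) = (12*(3884 + 203 + 44)/1964)/(2435207/121207) = (12*(1/1964)*4131)*(121207/2435207) = (12393/491)*(121207/2435207) = 1502118351/1195686637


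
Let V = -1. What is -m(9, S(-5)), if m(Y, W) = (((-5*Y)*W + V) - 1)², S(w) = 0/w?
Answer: -4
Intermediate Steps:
S(w) = 0
m(Y, W) = (-2 - 5*W*Y)² (m(Y, W) = (((-5*Y)*W - 1) - 1)² = ((-5*W*Y - 1) - 1)² = ((-1 - 5*W*Y) - 1)² = (-2 - 5*W*Y)²)
-m(9, S(-5)) = -(2 + 5*0*9)² = -(2 + 0)² = -1*2² = -1*4 = -4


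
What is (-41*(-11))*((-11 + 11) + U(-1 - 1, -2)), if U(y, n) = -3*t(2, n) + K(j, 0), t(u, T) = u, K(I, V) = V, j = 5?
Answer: -2706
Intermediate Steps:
U(y, n) = -6 (U(y, n) = -3*2 + 0 = -6 + 0 = -6)
(-41*(-11))*((-11 + 11) + U(-1 - 1, -2)) = (-41*(-11))*((-11 + 11) - 6) = 451*(0 - 6) = 451*(-6) = -2706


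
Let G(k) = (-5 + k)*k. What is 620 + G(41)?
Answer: 2096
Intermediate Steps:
G(k) = k*(-5 + k)
620 + G(41) = 620 + 41*(-5 + 41) = 620 + 41*36 = 620 + 1476 = 2096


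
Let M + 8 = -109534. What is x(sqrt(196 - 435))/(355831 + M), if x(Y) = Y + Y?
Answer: 2*I*sqrt(239)/246289 ≈ 0.00012554*I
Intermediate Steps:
M = -109542 (M = -8 - 109534 = -109542)
x(Y) = 2*Y
x(sqrt(196 - 435))/(355831 + M) = (2*sqrt(196 - 435))/(355831 - 109542) = (2*sqrt(-239))/246289 = (2*(I*sqrt(239)))*(1/246289) = (2*I*sqrt(239))*(1/246289) = 2*I*sqrt(239)/246289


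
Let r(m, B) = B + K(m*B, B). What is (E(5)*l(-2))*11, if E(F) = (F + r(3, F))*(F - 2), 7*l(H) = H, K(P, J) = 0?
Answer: -660/7 ≈ -94.286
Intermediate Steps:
l(H) = H/7
r(m, B) = B (r(m, B) = B + 0 = B)
E(F) = 2*F*(-2 + F) (E(F) = (F + F)*(F - 2) = (2*F)*(-2 + F) = 2*F*(-2 + F))
(E(5)*l(-2))*11 = ((2*5*(-2 + 5))*((⅐)*(-2)))*11 = ((2*5*3)*(-2/7))*11 = (30*(-2/7))*11 = -60/7*11 = -660/7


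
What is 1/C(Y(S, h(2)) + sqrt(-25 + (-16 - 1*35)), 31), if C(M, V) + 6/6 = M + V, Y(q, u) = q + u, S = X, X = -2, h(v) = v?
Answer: 15/488 - I*sqrt(19)/488 ≈ 0.030738 - 0.0089322*I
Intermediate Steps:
S = -2
C(M, V) = -1 + M + V (C(M, V) = -1 + (M + V) = -1 + M + V)
1/C(Y(S, h(2)) + sqrt(-25 + (-16 - 1*35)), 31) = 1/(-1 + ((-2 + 2) + sqrt(-25 + (-16 - 1*35))) + 31) = 1/(-1 + (0 + sqrt(-25 + (-16 - 35))) + 31) = 1/(-1 + (0 + sqrt(-25 - 51)) + 31) = 1/(-1 + (0 + sqrt(-76)) + 31) = 1/(-1 + (0 + 2*I*sqrt(19)) + 31) = 1/(-1 + 2*I*sqrt(19) + 31) = 1/(30 + 2*I*sqrt(19))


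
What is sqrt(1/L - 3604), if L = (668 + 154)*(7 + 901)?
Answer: I*sqrt(501926496985182)/373188 ≈ 60.033*I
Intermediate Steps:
L = 746376 (L = 822*908 = 746376)
sqrt(1/L - 3604) = sqrt(1/746376 - 3604) = sqrt(-2689939103/746376) = I*sqrt(501926496985182)/373188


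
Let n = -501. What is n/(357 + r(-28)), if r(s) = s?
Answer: -501/329 ≈ -1.5228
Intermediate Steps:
n/(357 + r(-28)) = -501/(357 - 28) = -501/329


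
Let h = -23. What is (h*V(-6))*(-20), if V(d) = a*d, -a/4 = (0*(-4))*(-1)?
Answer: 0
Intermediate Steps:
a = 0 (a = -4*0*(-4)*(-1) = -0*(-1) = -4*0 = 0)
V(d) = 0 (V(d) = 0*d = 0)
(h*V(-6))*(-20) = -23*0*(-20) = 0*(-20) = 0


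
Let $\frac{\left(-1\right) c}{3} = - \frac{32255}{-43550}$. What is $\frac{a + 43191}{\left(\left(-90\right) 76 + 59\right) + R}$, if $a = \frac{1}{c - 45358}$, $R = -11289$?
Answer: $- \frac{17064225629093}{7139231721310} \approx -2.3902$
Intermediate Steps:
$c = - \frac{19353}{8710}$ ($c = - 3 \left(- \frac{32255}{-43550}\right) = - 3 \left(\left(-32255\right) \left(- \frac{1}{43550}\right)\right) = \left(-3\right) \frac{6451}{8710} = - \frac{19353}{8710} \approx -2.2219$)
$a = - \frac{8710}{395087533}$ ($a = \frac{1}{- \frac{19353}{8710} - 45358} = \frac{1}{- \frac{395087533}{8710}} = - \frac{8710}{395087533} \approx -2.2046 \cdot 10^{-5}$)
$\frac{a + 43191}{\left(\left(-90\right) 76 + 59\right) + R} = \frac{- \frac{8710}{395087533} + 43191}{\left(\left(-90\right) 76 + 59\right) - 11289} = \frac{17064225629093}{395087533 \left(\left(-6840 + 59\right) - 11289\right)} = \frac{17064225629093}{395087533 \left(-6781 - 11289\right)} = \frac{17064225629093}{395087533 \left(-18070\right)} = \frac{17064225629093}{395087533} \left(- \frac{1}{18070}\right) = - \frac{17064225629093}{7139231721310}$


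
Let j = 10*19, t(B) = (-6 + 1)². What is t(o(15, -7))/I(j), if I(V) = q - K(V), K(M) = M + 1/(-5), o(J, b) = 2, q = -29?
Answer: -125/1094 ≈ -0.11426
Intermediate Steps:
t(B) = 25 (t(B) = (-5)² = 25)
K(M) = -⅕ + M (K(M) = M - ⅕ = -⅕ + M)
j = 190
I(V) = -144/5 - V (I(V) = -29 - (-⅕ + V) = -29 + (⅕ - V) = -144/5 - V)
t(o(15, -7))/I(j) = 25/(-144/5 - 1*190) = 25/(-144/5 - 190) = 25/(-1094/5) = 25*(-5/1094) = -125/1094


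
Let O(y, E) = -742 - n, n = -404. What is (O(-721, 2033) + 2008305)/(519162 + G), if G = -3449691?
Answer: -2007967/2930529 ≈ -0.68519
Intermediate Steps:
O(y, E) = -338 (O(y, E) = -742 - 1*(-404) = -742 + 404 = -338)
(O(-721, 2033) + 2008305)/(519162 + G) = (-338 + 2008305)/(519162 - 3449691) = 2007967/(-2930529) = 2007967*(-1/2930529) = -2007967/2930529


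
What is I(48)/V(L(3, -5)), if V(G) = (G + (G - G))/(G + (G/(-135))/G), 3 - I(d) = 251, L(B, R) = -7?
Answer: -234608/945 ≈ -248.26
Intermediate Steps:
I(d) = -248 (I(d) = 3 - 1*251 = 3 - 251 = -248)
V(G) = G/(-1/135 + G) (V(G) = (G + 0)/(G + (G*(-1/135))/G) = G/(G + (-G/135)/G) = G/(G - 1/135) = G/(-1/135 + G))
I(48)/V(L(3, -5)) = -248/(135*(-7)/(-1 + 135*(-7))) = -248/(135*(-7)/(-1 - 945)) = -248/(135*(-7)/(-946)) = -248/(135*(-7)*(-1/946)) = -248/945/946 = -248*946/945 = -234608/945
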